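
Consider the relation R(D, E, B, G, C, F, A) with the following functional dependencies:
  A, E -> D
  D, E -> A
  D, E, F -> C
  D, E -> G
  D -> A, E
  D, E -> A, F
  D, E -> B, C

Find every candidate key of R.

{D}⁺ = {A, B, C, D, E, F, G}, which is every attribute, so {D} is a candidate key.
{A, E}⁺ = {A, B, C, D, E, F, G}, which is every attribute, so {A, E} is a candidate key.
Any other superkey properly contains one of these, so there are no further candidate keys.

{A, E}, {D}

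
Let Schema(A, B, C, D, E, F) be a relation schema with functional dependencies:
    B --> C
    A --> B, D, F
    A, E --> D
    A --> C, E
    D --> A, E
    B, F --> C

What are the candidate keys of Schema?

{A}⁺ = {A, B, C, D, E, F}, which is every attribute, so {A} is a candidate key.
{D}⁺ = {A, B, C, D, E, F}, which is every attribute, so {D} is a candidate key.
No proper subset of any of these is a key, and no other minimal superkey exists.

{A}, {D}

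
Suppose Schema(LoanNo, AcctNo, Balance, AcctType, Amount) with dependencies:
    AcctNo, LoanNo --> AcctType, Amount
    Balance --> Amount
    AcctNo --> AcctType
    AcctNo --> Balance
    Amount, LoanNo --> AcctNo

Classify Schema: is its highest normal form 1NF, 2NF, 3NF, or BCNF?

Candidate keys: {AcctNo, LoanNo}, {Amount, LoanNo}, {Balance, LoanNo}. Prime attributes: {AcctNo, Amount, Balance, LoanNo}.
Balance --> Amount breaks BCNF: {Balance}⁺ = {Amount, Balance}, so {Balance} is not a superkey.
AcctNo --> AcctType has non-prime {AcctType} on the right and a non-superkey on the left, so 3NF fails.
{AcctNo} is a proper subset of the key {AcctNo, LoanNo}, and {AcctNo}⁺ contains the non-prime attribute {AcctType} — a partial dependency, so 2NF is violated.

1NF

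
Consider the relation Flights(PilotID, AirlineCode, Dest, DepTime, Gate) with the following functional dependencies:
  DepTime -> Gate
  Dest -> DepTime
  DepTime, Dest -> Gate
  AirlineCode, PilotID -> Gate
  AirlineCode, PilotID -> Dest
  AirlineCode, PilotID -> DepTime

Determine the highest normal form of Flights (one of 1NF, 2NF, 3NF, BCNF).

Candidate key: {AirlineCode, PilotID}. Prime attributes: {AirlineCode, PilotID}.
DepTime -> Gate: {DepTime}⁺ = {DepTime, Gate}, which is not all of the attributes, so the left side is not a superkey — BCNF is violated.
Because {Gate} is non-prime and the left side of DepTime -> Gate is not a superkey, the relation is not in 3NF.
Checking every proper subset of each key, none determines a non-prime attribute — 2NF is satisfied.

2NF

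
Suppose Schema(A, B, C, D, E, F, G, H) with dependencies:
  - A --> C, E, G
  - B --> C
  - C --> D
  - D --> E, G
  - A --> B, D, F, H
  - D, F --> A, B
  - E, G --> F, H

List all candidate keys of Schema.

{A}, {B}, {C}, {D}

{A}⁺ = {A, B, C, D, E, F, G, H}, which is every attribute, so {A} is a candidate key.
{B}⁺ = {A, B, C, D, E, F, G, H}, which is every attribute, so {B} is a candidate key.
{C}⁺ = {A, B, C, D, E, F, G, H}, which is every attribute, so {C} is a candidate key.
{D}⁺ = {A, B, C, D, E, F, G, H}, which is every attribute, so {D} is a candidate key.
Any other superkey properly contains one of these, so there are no further candidate keys.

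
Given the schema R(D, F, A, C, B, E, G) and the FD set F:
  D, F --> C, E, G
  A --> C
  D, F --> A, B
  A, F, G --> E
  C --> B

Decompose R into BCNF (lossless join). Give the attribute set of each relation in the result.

Candidate key of the original relation: {D, F}.
Within {A, B, C, D, E, F, G}: {A}⁺ ∩ {A, B, C, D, E, F, G} = {A, B, C}, not the whole set, so A --> B, C violates BCNF; decompose into {A, B, C} and {A, D, E, F, G}.
Within {A, B, C}: {C}⁺ ∩ {A, B, C} = {B, C}, not the whole set, so C --> B violates BCNF; decompose into {B, C} and {A, C}.
{B, C} has no BCNF violation.
{A, C} has no BCNF violation.
Within {A, D, E, F, G}: {A, F, G}⁺ ∩ {A, D, E, F, G} = {A, E, F, G}, not the whole set, so A, F, G --> E violates BCNF; decompose into {A, E, F, G} and {A, D, F, G}.
{A, E, F, G} has no BCNF violation.
{A, D, F, G} has no BCNF violation.

{A, C}; {A, D, F, G}; {A, E, F, G}; {B, C}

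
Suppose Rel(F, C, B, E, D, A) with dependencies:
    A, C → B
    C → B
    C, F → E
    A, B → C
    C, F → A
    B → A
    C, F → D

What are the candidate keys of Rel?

{B, F}, {C, F}

{F} never appears on the right of any FD, so every key must include it.
{B, F} is a candidate key since {B, F}⁺ = {A, B, C, D, E, F} covers every attribute.
{C, F} is a candidate key since {C, F}⁺ = {A, B, C, D, E, F} covers every attribute.
These are minimal and exhaustive — every other superkey contains one of them.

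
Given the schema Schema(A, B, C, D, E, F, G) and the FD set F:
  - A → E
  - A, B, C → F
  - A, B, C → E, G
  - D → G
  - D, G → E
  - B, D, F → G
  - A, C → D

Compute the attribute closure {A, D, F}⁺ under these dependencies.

Start with {A, D, F}.
A → E applies; add {E} → now {A, D, E, F}.
D → G applies; add {G} → now {A, D, E, F, G}.
No further FD applies.

{A, D, E, F, G}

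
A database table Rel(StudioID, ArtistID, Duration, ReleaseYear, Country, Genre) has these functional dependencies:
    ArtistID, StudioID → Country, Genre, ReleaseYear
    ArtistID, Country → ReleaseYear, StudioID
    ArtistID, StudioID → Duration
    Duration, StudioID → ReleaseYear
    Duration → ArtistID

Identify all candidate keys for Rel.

{ArtistID, Country}⁺ = {ArtistID, Country, Duration, Genre, ReleaseYear, StudioID}, which is every attribute, so {ArtistID, Country} is a candidate key.
{ArtistID, StudioID}⁺ = {ArtistID, Country, Duration, Genre, ReleaseYear, StudioID}, which is every attribute, so {ArtistID, StudioID} is a candidate key.
{Country, Duration}⁺ = {ArtistID, Country, Duration, Genre, ReleaseYear, StudioID}, which is every attribute, so {Country, Duration} is a candidate key.
{Duration, StudioID}⁺ = {ArtistID, Country, Duration, Genre, ReleaseYear, StudioID}, which is every attribute, so {Duration, StudioID} is a candidate key.
These are minimal and exhaustive — every other superkey contains one of them.

{ArtistID, Country}, {ArtistID, StudioID}, {Country, Duration}, {Duration, StudioID}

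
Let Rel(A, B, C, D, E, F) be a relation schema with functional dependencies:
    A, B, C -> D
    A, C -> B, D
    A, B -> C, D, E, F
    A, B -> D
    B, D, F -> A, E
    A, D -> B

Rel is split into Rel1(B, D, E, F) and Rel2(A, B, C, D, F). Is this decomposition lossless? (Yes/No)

Common attributes: {B, D, F}; their closure is {A, B, C, D, E, F}.
Rel1 is contained in that closure, so Rel1 ∩ Rel2 -> Rel1 holds and the join is lossless.

Yes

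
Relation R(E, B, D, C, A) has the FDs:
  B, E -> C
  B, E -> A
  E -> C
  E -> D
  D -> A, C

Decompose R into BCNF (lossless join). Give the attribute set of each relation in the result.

Candidate key of the original relation: {B, E}.
In {A, B, C, D, E}, {E} is not a superkey ({E}⁺ restricted to this set is {A, C, D, E}), so split on E -> A, C, D into {A, C, D, E} and {B, E}.
In {A, C, D, E}, {D} is not a superkey ({D}⁺ restricted to this set is {A, C, D}), so split on D -> A, C into {A, C, D} and {D, E}.
{A, C, D} is in BCNF.
{D, E} is in BCNF.
{B, E} is in BCNF.

{A, C, D}; {B, E}; {D, E}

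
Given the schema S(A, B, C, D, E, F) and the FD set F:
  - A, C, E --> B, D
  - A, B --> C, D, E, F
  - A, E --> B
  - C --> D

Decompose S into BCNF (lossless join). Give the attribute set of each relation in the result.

{A, B, C, E, F}; {C, D}

Candidate keys of the original relation: {A, B}, {A, E}.
{A, B, C, D, E, F}: {C} determines {C, D} here but is not a superkey — split on C --> D, giving {C, D} and {A, B, C, E, F}.
{C, D} is in BCNF.
{A, B, C, E, F} is in BCNF.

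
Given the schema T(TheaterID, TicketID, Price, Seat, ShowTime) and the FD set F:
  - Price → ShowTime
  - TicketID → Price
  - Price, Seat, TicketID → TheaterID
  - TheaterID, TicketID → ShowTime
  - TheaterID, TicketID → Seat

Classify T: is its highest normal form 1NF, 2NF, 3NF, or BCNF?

1NF

Candidate keys: {Seat, TicketID}, {TheaterID, TicketID}. Prime attributes: {Seat, TheaterID, TicketID}.
For Price → ShowTime we have {Price}⁺ = {Price, ShowTime}; {Price} is not a superkey, so BCNF fails.
Price → ShowTime determines the non-prime attribute {ShowTime} from a non-superkey — 3NF is violated.
Since {TicketID} ⊂ {Seat, TicketID} and {TicketID}⁺ ⊇ {Price, ShowTime} with {Price, ShowTime} non-prime, there is a partial dependency; 2NF fails.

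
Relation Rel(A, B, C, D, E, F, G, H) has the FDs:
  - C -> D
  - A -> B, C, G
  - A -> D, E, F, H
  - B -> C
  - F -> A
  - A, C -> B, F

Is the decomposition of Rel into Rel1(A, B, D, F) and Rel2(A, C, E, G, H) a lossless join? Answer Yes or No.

Common attributes: {A}; their closure is {A, B, C, D, E, F, G, H}.
Since Rel1 ⊆ {A, B, C, D, E, F, G, H}, the intersection is a superkey of Rel1; the decomposition is lossless.

Yes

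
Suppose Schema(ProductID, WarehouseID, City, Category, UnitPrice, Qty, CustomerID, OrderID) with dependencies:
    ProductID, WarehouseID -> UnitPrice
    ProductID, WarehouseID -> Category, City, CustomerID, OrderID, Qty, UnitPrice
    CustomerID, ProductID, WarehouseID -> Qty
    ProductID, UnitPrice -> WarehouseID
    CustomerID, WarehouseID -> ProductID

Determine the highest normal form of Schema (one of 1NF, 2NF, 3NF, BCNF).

BCNF

Candidate keys: {CustomerID, WarehouseID}, {ProductID, UnitPrice}, {ProductID, WarehouseID}. Prime attributes: {CustomerID, ProductID, UnitPrice, WarehouseID}.
Every FD has a superkey on the left, so the relation is in BCNF.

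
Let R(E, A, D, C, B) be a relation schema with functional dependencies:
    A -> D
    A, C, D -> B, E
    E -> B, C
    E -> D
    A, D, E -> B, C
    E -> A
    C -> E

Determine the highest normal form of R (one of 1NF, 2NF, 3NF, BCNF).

2NF

Candidate keys: {C}, {E}. Prime attributes: {C, E}.
A -> D: {A}⁺ = {A, D}, which is not all of the attributes, so the left side is not a superkey — BCNF is violated.
Because {D} is non-prime and the left side of A -> D is not a superkey, the relation is not in 3NF.
All keys have size 1, which rules out partial dependencies — 2NF is satisfied.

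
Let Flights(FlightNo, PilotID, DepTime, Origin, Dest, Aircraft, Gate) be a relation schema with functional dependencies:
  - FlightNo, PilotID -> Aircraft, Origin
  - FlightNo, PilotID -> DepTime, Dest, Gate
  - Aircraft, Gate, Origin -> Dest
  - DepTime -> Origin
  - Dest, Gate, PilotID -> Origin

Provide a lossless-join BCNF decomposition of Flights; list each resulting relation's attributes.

{Aircraft, DepTime, FlightNo, Gate, PilotID}; {Aircraft, Dest, Gate, Origin}; {DepTime, Origin}

Candidate key of the original relation: {FlightNo, PilotID}.
{Aircraft, DepTime, Dest, FlightNo, Gate, Origin, PilotID}: {Aircraft, Gate, Origin} determines {Aircraft, Dest, Gate, Origin} here but is not a superkey — split on Aircraft, Gate, Origin -> Dest, giving {Aircraft, Dest, Gate, Origin} and {Aircraft, DepTime, FlightNo, Gate, Origin, PilotID}.
{Aircraft, Dest, Gate, Origin}: every determinant is a superkey — BCNF.
{Aircraft, DepTime, FlightNo, Gate, Origin, PilotID}: {DepTime} determines {DepTime, Origin} here but is not a superkey — split on DepTime -> Origin, giving {DepTime, Origin} and {Aircraft, DepTime, FlightNo, Gate, PilotID}.
{DepTime, Origin}: every determinant is a superkey — BCNF.
{Aircraft, DepTime, FlightNo, Gate, PilotID}: every determinant is a superkey — BCNF.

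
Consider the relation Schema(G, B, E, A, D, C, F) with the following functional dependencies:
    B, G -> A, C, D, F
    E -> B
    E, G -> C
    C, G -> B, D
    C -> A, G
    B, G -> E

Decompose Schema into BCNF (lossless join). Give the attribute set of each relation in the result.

{A, C, D, E, F, G}; {B, E}

Candidate keys of the original relation: {B, G}, {C}, {E, G}.
{A, B, C, D, E, F, G}: {E} determines {B, E} here but is not a superkey — split on E -> B, giving {B, E} and {A, C, D, E, F, G}.
{B, E} is in BCNF.
{A, C, D, E, F, G} is in BCNF.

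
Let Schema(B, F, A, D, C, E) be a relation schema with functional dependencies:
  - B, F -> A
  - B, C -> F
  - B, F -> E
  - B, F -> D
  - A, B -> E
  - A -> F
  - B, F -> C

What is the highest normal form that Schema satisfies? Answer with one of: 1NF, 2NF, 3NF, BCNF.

3NF

Candidate keys: {A, B}, {B, C}, {B, F}. Prime attributes: {A, B, C, F}.
A -> F breaks BCNF: {A}⁺ = {A, F}, so {A} is not a superkey.
Its right-hand attributes {F} are all prime, as are those of every other non-superkey FD — the relation is in 3NF.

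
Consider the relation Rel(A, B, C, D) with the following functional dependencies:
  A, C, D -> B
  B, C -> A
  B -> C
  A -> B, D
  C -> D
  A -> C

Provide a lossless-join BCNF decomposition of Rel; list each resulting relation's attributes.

Candidate keys of the original relation: {A}, {B}.
In {A, B, C, D}, {C} is not a superkey ({C}⁺ restricted to this set is {C, D}), so split on C -> D into {C, D} and {A, B, C}.
{C, D} has no BCNF violation.
{A, B, C} has no BCNF violation.

{A, B, C}; {C, D}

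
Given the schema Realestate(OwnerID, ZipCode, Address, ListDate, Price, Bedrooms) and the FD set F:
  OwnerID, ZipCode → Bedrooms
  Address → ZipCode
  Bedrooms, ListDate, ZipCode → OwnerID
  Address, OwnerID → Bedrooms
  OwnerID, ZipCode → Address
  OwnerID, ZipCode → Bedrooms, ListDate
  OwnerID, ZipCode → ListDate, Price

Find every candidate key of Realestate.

Closure of {Address, OwnerID} is {Address, Bedrooms, ListDate, OwnerID, Price, ZipCode}, the whole schema; {Address, OwnerID} is a candidate key.
Closure of {OwnerID, ZipCode} is {Address, Bedrooms, ListDate, OwnerID, Price, ZipCode}, the whole schema; {OwnerID, ZipCode} is a candidate key.
Closure of {Address, Bedrooms, ListDate} is {Address, Bedrooms, ListDate, OwnerID, Price, ZipCode}, the whole schema; {Address, Bedrooms, ListDate} is a candidate key.
Closure of {Bedrooms, ListDate, ZipCode} is {Address, Bedrooms, ListDate, OwnerID, Price, ZipCode}, the whole schema; {Bedrooms, ListDate, ZipCode} is a candidate key.
Any other superkey properly contains one of these, so there are no further candidate keys.

{Address, Bedrooms, ListDate}, {Address, OwnerID}, {Bedrooms, ListDate, ZipCode}, {OwnerID, ZipCode}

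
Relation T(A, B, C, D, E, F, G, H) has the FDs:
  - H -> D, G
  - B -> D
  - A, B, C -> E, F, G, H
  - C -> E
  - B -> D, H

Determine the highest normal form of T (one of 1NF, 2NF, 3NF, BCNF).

1NF

Candidate key: {A, B, C}. Prime attributes: {A, B, C}.
For H -> D, G we have {H}⁺ = {D, G, H}; {H} is not a superkey, so BCNF fails.
H -> D, G determines the non-prime attributes {D, G} from a non-superkey — 3NF is violated.
The proper key subset {B} of {A, B, C} determines non-prime {D, G, H}, so the relation is not even in 2NF.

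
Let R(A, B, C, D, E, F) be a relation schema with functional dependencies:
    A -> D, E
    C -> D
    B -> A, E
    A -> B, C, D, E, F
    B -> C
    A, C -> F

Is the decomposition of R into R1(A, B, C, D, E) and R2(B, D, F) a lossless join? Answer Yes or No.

Common attributes: {B, D}; their closure is {A, B, C, D, E, F}.
R1 is contained in that closure, so R1 ∩ R2 -> R1 holds and the join is lossless.

Yes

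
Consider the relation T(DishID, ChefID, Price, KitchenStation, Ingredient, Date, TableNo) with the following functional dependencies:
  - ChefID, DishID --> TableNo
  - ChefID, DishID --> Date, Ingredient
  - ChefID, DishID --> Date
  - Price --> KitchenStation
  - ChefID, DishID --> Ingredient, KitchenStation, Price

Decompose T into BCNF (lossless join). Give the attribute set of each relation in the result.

{ChefID, Date, DishID, Ingredient, Price, TableNo}; {KitchenStation, Price}

Candidate key of the original relation: {ChefID, DishID}.
Within {ChefID, Date, DishID, Ingredient, KitchenStation, Price, TableNo}: {Price}⁺ ∩ {ChefID, Date, DishID, Ingredient, KitchenStation, Price, TableNo} = {KitchenStation, Price}, not the whole set, so Price --> KitchenStation violates BCNF; decompose into {KitchenStation, Price} and {ChefID, Date, DishID, Ingredient, Price, TableNo}.
{KitchenStation, Price}: every determinant is a superkey — BCNF.
{ChefID, Date, DishID, Ingredient, Price, TableNo}: every determinant is a superkey — BCNF.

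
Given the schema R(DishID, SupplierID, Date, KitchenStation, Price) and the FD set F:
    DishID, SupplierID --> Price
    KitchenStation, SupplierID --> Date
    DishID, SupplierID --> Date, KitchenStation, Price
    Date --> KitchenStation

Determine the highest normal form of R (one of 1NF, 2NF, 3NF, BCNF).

Candidate key: {DishID, SupplierID}. Prime attributes: {DishID, SupplierID}.
For KitchenStation, SupplierID --> Date we have {KitchenStation, SupplierID}⁺ = {Date, KitchenStation, SupplierID}; {KitchenStation, SupplierID} is not a superkey, so BCNF fails.
KitchenStation, SupplierID --> Date determines the non-prime attribute {Date} from a non-superkey — 3NF is violated.
No proper subset of a key has a non-prime attribute in its closure, so there is no partial dependency; 2NF holds.

2NF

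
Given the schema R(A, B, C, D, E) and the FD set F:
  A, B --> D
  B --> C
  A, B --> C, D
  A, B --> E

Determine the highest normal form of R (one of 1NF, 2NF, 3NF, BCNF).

1NF

Candidate key: {A, B}. Prime attributes: {A, B}.
For B --> C we have {B}⁺ = {B, C}; {B} is not a superkey, so BCNF fails.
Because {C} is non-prime and the left side of B --> C is not a superkey, the relation is not in 3NF.
Since {B} ⊂ {A, B} and {B}⁺ ⊇ {C} with {C} non-prime, there is a partial dependency; 2NF fails.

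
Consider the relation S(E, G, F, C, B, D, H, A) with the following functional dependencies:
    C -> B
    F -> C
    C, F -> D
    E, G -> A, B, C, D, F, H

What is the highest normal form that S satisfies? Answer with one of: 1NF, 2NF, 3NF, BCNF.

2NF

Candidate key: {E, G}. Prime attributes: {E, G}.
For C -> B we have {C}⁺ = {B, C}; {C} is not a superkey, so BCNF fails.
C -> B has non-prime {B} on the right and a non-superkey on the left, so 3NF fails.
No non-prime attribute depends on a proper subset of any candidate key, so 2NF holds.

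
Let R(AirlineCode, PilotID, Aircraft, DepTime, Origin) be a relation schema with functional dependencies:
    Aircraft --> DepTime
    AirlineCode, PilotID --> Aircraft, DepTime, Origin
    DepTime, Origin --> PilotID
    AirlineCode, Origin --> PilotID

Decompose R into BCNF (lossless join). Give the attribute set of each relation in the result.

Candidate keys of the original relation: {AirlineCode, Origin}, {AirlineCode, PilotID}.
Within {Aircraft, AirlineCode, DepTime, Origin, PilotID}: {Aircraft}⁺ ∩ {Aircraft, AirlineCode, DepTime, Origin, PilotID} = {Aircraft, DepTime}, not the whole set, so Aircraft --> DepTime violates BCNF; decompose into {Aircraft, DepTime} and {Aircraft, AirlineCode, Origin, PilotID}.
{Aircraft, DepTime}: every determinant is a superkey — BCNF.
Within {Aircraft, AirlineCode, Origin, PilotID}: {Aircraft, Origin}⁺ ∩ {Aircraft, AirlineCode, Origin, PilotID} = {Aircraft, Origin, PilotID}, not the whole set, so Aircraft, Origin --> PilotID violates BCNF; decompose into {Aircraft, Origin, PilotID} and {Aircraft, AirlineCode, Origin}.
{Aircraft, Origin, PilotID}: every determinant is a superkey — BCNF.
{Aircraft, AirlineCode, Origin}: every determinant is a superkey — BCNF.

{Aircraft, AirlineCode, Origin}; {Aircraft, DepTime}; {Aircraft, Origin, PilotID}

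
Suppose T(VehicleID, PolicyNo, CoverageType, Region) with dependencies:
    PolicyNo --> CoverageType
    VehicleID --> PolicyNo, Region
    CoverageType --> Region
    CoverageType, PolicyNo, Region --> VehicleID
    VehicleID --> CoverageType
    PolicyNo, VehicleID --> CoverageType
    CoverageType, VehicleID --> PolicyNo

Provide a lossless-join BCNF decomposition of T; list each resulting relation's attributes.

Candidate keys of the original relation: {PolicyNo}, {VehicleID}.
In {CoverageType, PolicyNo, Region, VehicleID}, {CoverageType} is not a superkey ({CoverageType}⁺ restricted to this set is {CoverageType, Region}), so split on CoverageType --> Region into {CoverageType, Region} and {CoverageType, PolicyNo, VehicleID}.
{CoverageType, Region} has no BCNF violation.
{CoverageType, PolicyNo, VehicleID} has no BCNF violation.

{CoverageType, PolicyNo, VehicleID}; {CoverageType, Region}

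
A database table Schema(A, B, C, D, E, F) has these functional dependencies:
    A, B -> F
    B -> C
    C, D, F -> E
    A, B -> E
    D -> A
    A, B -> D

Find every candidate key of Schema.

{A, B}, {B, D}

No FD produces {B}, so it must be in every candidate key.
{A, B}⁺ = {A, B, C, D, E, F} — all of the relation — so {A, B} is a candidate key.
{B, D}⁺ = {A, B, C, D, E, F} — all of the relation — so {B, D} is a candidate key.
Any other superkey properly contains one of these, so there are no further candidate keys.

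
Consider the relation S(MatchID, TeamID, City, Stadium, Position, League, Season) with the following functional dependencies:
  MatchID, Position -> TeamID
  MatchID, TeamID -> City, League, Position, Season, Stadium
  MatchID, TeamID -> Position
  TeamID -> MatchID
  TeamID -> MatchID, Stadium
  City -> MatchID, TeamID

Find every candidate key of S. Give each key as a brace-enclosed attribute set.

Closure of {City} is {City, League, MatchID, Position, Season, Stadium, TeamID}, the whole schema; {City} is a candidate key.
Closure of {TeamID} is {City, League, MatchID, Position, Season, Stadium, TeamID}, the whole schema; {TeamID} is a candidate key.
Closure of {MatchID, Position} is {City, League, MatchID, Position, Season, Stadium, TeamID}, the whole schema; {MatchID, Position} is a candidate key.
These are minimal and exhaustive — every other superkey contains one of them.

{City}, {MatchID, Position}, {TeamID}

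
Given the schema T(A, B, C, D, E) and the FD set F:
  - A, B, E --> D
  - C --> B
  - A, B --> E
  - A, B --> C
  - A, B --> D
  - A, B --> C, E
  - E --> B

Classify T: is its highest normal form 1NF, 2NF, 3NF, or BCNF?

Candidate keys: {A, B}, {A, C}, {A, E}. Prime attributes: {A, B, C, E}.
C --> B: {C}⁺ = {B, C}, which is not all of the attributes, so the left side is not a superkey — BCNF is violated.
But every attribute on its right side ({B}) is prime, and the same holds for every other non-superkey FD, so 3NF still holds.

3NF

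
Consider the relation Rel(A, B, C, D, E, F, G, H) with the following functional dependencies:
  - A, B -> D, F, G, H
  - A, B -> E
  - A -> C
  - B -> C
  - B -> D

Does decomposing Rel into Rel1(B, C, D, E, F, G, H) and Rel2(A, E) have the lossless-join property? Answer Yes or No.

Rel1 ∩ Rel2 = {E}; its closure under F is {E}.
Rel1 ⊄ {E} and Rel2 ⊄ {E}, so the split is lossy.

No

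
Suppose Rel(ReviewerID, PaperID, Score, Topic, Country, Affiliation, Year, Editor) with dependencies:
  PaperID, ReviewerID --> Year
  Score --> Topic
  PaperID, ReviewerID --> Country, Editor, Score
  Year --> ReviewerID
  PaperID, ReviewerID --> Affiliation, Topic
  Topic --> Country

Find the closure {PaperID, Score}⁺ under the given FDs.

{Country, PaperID, Score, Topic}

Start with {PaperID, Score}.
Score --> Topic applies; add {Topic} → now {PaperID, Score, Topic}.
Topic --> Country applies; add {Country} → now {Country, PaperID, Score, Topic}.
No further FD applies.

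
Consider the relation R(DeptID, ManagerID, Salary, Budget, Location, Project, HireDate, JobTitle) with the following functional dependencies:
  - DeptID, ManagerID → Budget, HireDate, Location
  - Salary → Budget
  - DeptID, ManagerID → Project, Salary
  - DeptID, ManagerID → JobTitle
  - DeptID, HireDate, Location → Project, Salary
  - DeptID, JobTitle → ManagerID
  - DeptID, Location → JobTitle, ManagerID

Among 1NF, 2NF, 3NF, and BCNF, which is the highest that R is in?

Candidate keys: {DeptID, JobTitle}, {DeptID, Location}, {DeptID, ManagerID}. Prime attributes: {DeptID, JobTitle, Location, ManagerID}.
Salary → Budget breaks BCNF: {Salary}⁺ = {Budget, Salary}, so {Salary} is not a superkey.
Because {Budget} is non-prime and the left side of Salary → Budget is not a superkey, the relation is not in 3NF.
No proper subset of a key has a non-prime attribute in its closure, so there is no partial dependency; 2NF holds.

2NF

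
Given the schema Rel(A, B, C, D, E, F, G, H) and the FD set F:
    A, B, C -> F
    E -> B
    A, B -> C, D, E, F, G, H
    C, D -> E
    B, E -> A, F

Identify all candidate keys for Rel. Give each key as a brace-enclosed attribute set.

{A, B}, {C, D}, {E}

{E} is a candidate key since {E}⁺ = {A, B, C, D, E, F, G, H} covers every attribute.
{A, B} is a candidate key since {A, B}⁺ = {A, B, C, D, E, F, G, H} covers every attribute.
{C, D} is a candidate key since {C, D}⁺ = {A, B, C, D, E, F, G, H} covers every attribute.
These are minimal and exhaustive — every other superkey contains one of them.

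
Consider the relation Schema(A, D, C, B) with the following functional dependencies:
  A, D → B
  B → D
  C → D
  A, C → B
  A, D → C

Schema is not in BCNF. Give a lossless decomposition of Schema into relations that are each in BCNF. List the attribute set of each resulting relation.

Candidate keys of the original relation: {A, B}, {A, C}, {A, D}.
In {A, B, C, D}, {B} is not a superkey ({B}⁺ restricted to this set is {B, D}), so split on B → D into {B, D} and {A, B, C}.
{B, D} is in BCNF.
{A, B, C} is in BCNF.

{A, B, C}; {B, D}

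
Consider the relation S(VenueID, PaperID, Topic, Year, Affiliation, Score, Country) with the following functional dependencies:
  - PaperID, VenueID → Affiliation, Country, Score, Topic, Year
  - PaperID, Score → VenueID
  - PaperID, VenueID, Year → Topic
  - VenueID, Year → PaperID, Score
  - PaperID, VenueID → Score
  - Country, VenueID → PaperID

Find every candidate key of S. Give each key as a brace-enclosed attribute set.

{Country, VenueID}, {PaperID, Score}, {PaperID, VenueID}, {VenueID, Year}

{Country, VenueID} is a candidate key since {Country, VenueID}⁺ = {Affiliation, Country, PaperID, Score, Topic, VenueID, Year} covers every attribute.
{PaperID, Score} is a candidate key since {PaperID, Score}⁺ = {Affiliation, Country, PaperID, Score, Topic, VenueID, Year} covers every attribute.
{PaperID, VenueID} is a candidate key since {PaperID, VenueID}⁺ = {Affiliation, Country, PaperID, Score, Topic, VenueID, Year} covers every attribute.
{VenueID, Year} is a candidate key since {VenueID, Year}⁺ = {Affiliation, Country, PaperID, Score, Topic, VenueID, Year} covers every attribute.
Any other superkey properly contains one of these, so there are no further candidate keys.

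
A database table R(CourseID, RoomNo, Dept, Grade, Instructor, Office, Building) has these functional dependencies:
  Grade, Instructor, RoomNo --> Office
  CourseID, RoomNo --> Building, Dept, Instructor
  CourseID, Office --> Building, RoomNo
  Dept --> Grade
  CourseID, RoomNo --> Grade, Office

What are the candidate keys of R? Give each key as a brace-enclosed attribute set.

{CourseID, Office}, {CourseID, RoomNo}

{CourseID} never appears on the right of any FD, so every key must include it.
{CourseID, Office}⁺ = {Building, CourseID, Dept, Grade, Instructor, Office, RoomNo} — all of the relation — so {CourseID, Office} is a candidate key.
{CourseID, RoomNo}⁺ = {Building, CourseID, Dept, Grade, Instructor, Office, RoomNo} — all of the relation — so {CourseID, RoomNo} is a candidate key.
No proper subset of any of these is a key, and no other minimal superkey exists.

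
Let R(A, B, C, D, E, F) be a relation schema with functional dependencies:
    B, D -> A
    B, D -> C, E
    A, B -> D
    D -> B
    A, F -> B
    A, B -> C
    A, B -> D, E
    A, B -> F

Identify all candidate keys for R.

{D} is a candidate key since {D}⁺ = {A, B, C, D, E, F} covers every attribute.
{A, B} is a candidate key since {A, B}⁺ = {A, B, C, D, E, F} covers every attribute.
{A, F} is a candidate key since {A, F}⁺ = {A, B, C, D, E, F} covers every attribute.
Any other superkey properly contains one of these, so there are no further candidate keys.

{A, B}, {A, F}, {D}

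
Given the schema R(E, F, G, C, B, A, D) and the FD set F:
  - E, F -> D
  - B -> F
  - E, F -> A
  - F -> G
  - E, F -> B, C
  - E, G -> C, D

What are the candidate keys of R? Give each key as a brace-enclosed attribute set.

No FD produces {E}, so it must be in every candidate key.
{B, E} is a candidate key since {B, E}⁺ = {A, B, C, D, E, F, G} covers every attribute.
{E, F} is a candidate key since {E, F}⁺ = {A, B, C, D, E, F, G} covers every attribute.
Any other superkey properly contains one of these, so there are no further candidate keys.

{B, E}, {E, F}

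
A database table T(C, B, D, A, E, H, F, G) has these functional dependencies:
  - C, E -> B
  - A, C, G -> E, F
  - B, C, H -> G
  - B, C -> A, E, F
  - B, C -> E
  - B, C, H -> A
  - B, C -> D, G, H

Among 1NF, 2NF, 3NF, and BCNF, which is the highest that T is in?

BCNF

Candidate keys: {A, C, G}, {B, C}, {C, E}. Prime attributes: {A, B, C, E, G}.
Every FD has a superkey on the left, so the relation is in BCNF.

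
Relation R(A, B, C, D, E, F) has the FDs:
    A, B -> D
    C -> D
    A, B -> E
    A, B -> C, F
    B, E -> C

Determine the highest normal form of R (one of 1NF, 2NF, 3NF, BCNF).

2NF

Candidate key: {A, B}. Prime attributes: {A, B}.
For C -> D we have {C}⁺ = {C, D}; {C} is not a superkey, so BCNF fails.
C -> D has non-prime {D} on the right and a non-superkey on the left, so 3NF fails.
No non-prime attribute depends on a proper subset of any candidate key, so 2NF holds.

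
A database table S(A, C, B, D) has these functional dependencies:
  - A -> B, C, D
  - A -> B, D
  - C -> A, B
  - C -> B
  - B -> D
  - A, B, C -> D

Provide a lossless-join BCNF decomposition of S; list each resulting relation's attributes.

{A, B, C}; {B, D}

Candidate keys of the original relation: {A}, {C}.
In {A, B, C, D}, {B} is not a superkey ({B}⁺ restricted to this set is {B, D}), so split on B -> D into {B, D} and {A, B, C}.
{B, D} has no BCNF violation.
{A, B, C} has no BCNF violation.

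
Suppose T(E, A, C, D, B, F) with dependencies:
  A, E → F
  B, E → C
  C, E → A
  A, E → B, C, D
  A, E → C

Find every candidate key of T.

No FD produces {E}, so it must be in every candidate key.
{A, E}⁺ = {A, B, C, D, E, F}, which is every attribute, so {A, E} is a candidate key.
{B, E}⁺ = {A, B, C, D, E, F}, which is every attribute, so {B, E} is a candidate key.
{C, E}⁺ = {A, B, C, D, E, F}, which is every attribute, so {C, E} is a candidate key.
Any other superkey properly contains one of these, so there are no further candidate keys.

{A, E}, {B, E}, {C, E}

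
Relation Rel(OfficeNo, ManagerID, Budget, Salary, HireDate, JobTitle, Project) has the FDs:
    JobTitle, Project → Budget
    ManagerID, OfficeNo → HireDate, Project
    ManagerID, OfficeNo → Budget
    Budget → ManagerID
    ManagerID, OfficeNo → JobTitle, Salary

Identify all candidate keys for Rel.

No FD produces {OfficeNo}, so it must be in every candidate key.
{Budget, OfficeNo} is a candidate key since {Budget, OfficeNo}⁺ = {Budget, HireDate, JobTitle, ManagerID, OfficeNo, Project, Salary} covers every attribute.
{ManagerID, OfficeNo} is a candidate key since {ManagerID, OfficeNo}⁺ = {Budget, HireDate, JobTitle, ManagerID, OfficeNo, Project, Salary} covers every attribute.
{JobTitle, OfficeNo, Project} is a candidate key since {JobTitle, OfficeNo, Project}⁺ = {Budget, HireDate, JobTitle, ManagerID, OfficeNo, Project, Salary} covers every attribute.
No proper subset of any of these is a key, and no other minimal superkey exists.

{Budget, OfficeNo}, {JobTitle, OfficeNo, Project}, {ManagerID, OfficeNo}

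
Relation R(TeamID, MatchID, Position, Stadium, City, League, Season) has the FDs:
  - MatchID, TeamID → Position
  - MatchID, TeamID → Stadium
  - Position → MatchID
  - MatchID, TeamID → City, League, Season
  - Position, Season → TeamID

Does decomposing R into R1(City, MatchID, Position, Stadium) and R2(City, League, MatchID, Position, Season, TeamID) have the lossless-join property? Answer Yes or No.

No

R1 ∩ R2 = {City, MatchID, Position}; its closure under F is {City, MatchID, Position}.
R1 ⊄ {City, MatchID, Position} and R2 ⊄ {City, MatchID, Position}, so the split is lossy.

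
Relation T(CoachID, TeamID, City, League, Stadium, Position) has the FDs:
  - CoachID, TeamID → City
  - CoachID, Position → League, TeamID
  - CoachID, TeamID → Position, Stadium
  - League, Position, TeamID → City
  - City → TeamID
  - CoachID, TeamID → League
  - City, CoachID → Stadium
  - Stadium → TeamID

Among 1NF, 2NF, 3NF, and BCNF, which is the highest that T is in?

3NF

Candidate keys: {City, CoachID}, {CoachID, Position}, {CoachID, Stadium}, {CoachID, TeamID}. Prime attributes: {City, CoachID, Position, Stadium, TeamID}.
League, Position, TeamID → City: {League, Position, TeamID}⁺ = {City, League, Position, TeamID}, which is not all of the attributes, so the left side is not a superkey — BCNF is violated.
But every attribute on its right side ({City}) is prime, and the same holds for every other non-superkey FD, so 3NF still holds.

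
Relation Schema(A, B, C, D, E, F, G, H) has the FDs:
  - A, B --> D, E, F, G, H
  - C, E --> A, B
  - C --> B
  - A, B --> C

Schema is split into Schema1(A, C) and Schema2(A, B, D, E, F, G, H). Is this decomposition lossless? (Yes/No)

No

Schema1 ∩ Schema2 = {A}; its closure under F is {A}.
Neither Schema1 nor Schema2 is contained in that closure, so the decomposition is lossy.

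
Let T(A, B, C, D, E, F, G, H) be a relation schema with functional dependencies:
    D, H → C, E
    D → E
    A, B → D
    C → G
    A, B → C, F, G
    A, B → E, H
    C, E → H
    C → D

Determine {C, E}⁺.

{C, D, E, G, H}

Start with {C, E}.
C → G applies; add {G} → now {C, E, G}.
C, E → H applies; add {H} → now {C, E, G, H}.
C → D applies; add {D} → now {C, D, E, G, H}.
No further FD applies.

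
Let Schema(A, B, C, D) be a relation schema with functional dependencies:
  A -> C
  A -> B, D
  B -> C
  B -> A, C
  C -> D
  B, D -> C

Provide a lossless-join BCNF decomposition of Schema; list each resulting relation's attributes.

{A, B, C}; {C, D}

Candidate keys of the original relation: {A}, {B}.
{A, B, C, D}: {C} determines {C, D} here but is not a superkey — split on C -> D, giving {C, D} and {A, B, C}.
{C, D}: every determinant is a superkey — BCNF.
{A, B, C}: every determinant is a superkey — BCNF.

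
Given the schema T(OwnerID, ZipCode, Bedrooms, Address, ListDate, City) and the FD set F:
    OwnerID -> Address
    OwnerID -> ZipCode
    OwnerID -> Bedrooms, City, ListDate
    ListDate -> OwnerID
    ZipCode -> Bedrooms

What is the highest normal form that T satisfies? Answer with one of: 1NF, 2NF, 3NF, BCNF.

2NF

Candidate keys: {ListDate}, {OwnerID}. Prime attributes: {ListDate, OwnerID}.
ZipCode -> Bedrooms: {ZipCode}⁺ = {Bedrooms, ZipCode}, which is not all of the attributes, so the left side is not a superkey — BCNF is violated.
ZipCode -> Bedrooms determines the non-prime attribute {Bedrooms} from a non-superkey — 3NF is violated.
All keys have size 1, which rules out partial dependencies — 2NF is satisfied.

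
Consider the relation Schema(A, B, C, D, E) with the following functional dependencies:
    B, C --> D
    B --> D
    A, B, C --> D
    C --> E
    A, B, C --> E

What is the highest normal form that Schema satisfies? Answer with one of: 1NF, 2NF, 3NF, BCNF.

1NF

Candidate key: {A, B, C}. Prime attributes: {A, B, C}.
B, C --> D: {B, C}⁺ = {B, C, D, E}, which is not all of the attributes, so the left side is not a superkey — BCNF is violated.
Because {D} is non-prime and the left side of B, C --> D is not a superkey, the relation is not in 3NF.
{B} is a proper subset of the key {A, B, C}, and {B}⁺ contains the non-prime attribute {D} — a partial dependency, so 2NF is violated.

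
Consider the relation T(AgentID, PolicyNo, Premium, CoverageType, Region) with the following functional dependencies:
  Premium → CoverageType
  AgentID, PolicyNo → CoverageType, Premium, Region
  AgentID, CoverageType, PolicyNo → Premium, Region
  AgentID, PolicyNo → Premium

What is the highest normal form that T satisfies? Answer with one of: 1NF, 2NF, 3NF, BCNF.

Candidate key: {AgentID, PolicyNo}. Prime attributes: {AgentID, PolicyNo}.
Premium → CoverageType: {Premium}⁺ = {CoverageType, Premium}, which is not all of the attributes, so the left side is not a superkey — BCNF is violated.
Premium → CoverageType determines the non-prime attribute {CoverageType} from a non-superkey — 3NF is violated.
No proper subset of a key has a non-prime attribute in its closure, so there is no partial dependency; 2NF holds.

2NF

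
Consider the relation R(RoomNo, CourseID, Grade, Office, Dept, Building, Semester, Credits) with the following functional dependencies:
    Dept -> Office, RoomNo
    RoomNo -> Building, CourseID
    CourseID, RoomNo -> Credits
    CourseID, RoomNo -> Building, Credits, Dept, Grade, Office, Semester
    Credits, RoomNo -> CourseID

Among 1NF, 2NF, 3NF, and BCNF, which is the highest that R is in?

BCNF

Candidate keys: {Dept}, {RoomNo}. Prime attributes: {Dept, RoomNo}.
Every FD has a superkey on the left, so the relation is in BCNF.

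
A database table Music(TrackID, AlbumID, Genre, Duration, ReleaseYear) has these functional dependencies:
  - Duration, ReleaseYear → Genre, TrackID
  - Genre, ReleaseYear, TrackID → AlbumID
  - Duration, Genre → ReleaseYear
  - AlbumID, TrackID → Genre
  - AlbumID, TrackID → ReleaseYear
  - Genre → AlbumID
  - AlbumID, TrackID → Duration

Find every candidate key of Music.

{AlbumID, TrackID}, {Duration, Genre}, {Duration, ReleaseYear}, {Genre, TrackID}

{AlbumID, TrackID}⁺ = {AlbumID, Duration, Genre, ReleaseYear, TrackID} — all of the relation — so {AlbumID, TrackID} is a candidate key.
{Duration, Genre}⁺ = {AlbumID, Duration, Genre, ReleaseYear, TrackID} — all of the relation — so {Duration, Genre} is a candidate key.
{Duration, ReleaseYear}⁺ = {AlbumID, Duration, Genre, ReleaseYear, TrackID} — all of the relation — so {Duration, ReleaseYear} is a candidate key.
{Genre, TrackID}⁺ = {AlbumID, Duration, Genre, ReleaseYear, TrackID} — all of the relation — so {Genre, TrackID} is a candidate key.
Any other superkey properly contains one of these, so there are no further candidate keys.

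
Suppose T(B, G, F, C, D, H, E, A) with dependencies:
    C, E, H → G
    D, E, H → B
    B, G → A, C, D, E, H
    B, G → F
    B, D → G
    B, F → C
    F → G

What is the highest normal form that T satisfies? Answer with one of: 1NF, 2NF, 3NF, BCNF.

Candidate keys: {B, C, E, H}, {B, D}, {B, F}, {B, G}, {D, E, H}. Prime attributes: {B, C, D, E, F, G, H}.
C, E, H → G breaks BCNF: {C, E, H}⁺ = {C, E, G, H}, so {C, E, H} is not a superkey.
Its right-hand attributes {G} are all prime, as are those of every other non-superkey FD — the relation is in 3NF.

3NF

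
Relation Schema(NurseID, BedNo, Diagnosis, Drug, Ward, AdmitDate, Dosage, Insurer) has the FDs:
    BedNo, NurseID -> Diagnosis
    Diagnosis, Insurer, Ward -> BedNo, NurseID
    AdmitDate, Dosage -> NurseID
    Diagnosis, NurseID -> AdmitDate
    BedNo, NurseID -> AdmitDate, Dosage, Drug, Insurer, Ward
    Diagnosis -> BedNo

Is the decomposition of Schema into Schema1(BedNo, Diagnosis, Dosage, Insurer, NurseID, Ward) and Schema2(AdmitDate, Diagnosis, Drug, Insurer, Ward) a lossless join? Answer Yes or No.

The shared attributes are {Diagnosis, Insurer, Ward} and {Diagnosis, Insurer, Ward}⁺ = {AdmitDate, BedNo, Diagnosis, Dosage, Drug, Insurer, NurseID, Ward}.
This includes all of Schema1, so the common attributes are a superkey of Schema1 — the join is lossless.

Yes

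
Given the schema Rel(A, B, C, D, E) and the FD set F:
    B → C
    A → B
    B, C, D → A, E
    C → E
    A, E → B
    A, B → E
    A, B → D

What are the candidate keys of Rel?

Closure of {A} is {A, B, C, D, E}, the whole schema; {A} is a candidate key.
Closure of {B, D} is {A, B, C, D, E}, the whole schema; {B, D} is a candidate key.
No proper subset of any of these is a key, and no other minimal superkey exists.

{A}, {B, D}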